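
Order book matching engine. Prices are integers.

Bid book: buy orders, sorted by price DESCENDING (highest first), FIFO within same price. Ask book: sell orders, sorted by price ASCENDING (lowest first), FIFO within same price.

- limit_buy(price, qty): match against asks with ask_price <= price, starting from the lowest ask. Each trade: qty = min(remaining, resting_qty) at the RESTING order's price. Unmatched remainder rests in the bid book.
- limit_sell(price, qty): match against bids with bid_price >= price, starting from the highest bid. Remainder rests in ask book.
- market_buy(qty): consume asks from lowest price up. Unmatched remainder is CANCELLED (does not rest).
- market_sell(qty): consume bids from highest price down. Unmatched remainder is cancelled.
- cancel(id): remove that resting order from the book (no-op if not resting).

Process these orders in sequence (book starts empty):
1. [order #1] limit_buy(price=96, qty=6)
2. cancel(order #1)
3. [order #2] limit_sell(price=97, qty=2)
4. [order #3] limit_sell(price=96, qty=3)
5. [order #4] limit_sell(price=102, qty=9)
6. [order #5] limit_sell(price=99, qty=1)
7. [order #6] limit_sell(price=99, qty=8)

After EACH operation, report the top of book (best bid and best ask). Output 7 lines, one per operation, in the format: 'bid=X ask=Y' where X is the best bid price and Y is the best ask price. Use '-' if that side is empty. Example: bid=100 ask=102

Answer: bid=96 ask=-
bid=- ask=-
bid=- ask=97
bid=- ask=96
bid=- ask=96
bid=- ask=96
bid=- ask=96

Derivation:
After op 1 [order #1] limit_buy(price=96, qty=6): fills=none; bids=[#1:6@96] asks=[-]
After op 2 cancel(order #1): fills=none; bids=[-] asks=[-]
After op 3 [order #2] limit_sell(price=97, qty=2): fills=none; bids=[-] asks=[#2:2@97]
After op 4 [order #3] limit_sell(price=96, qty=3): fills=none; bids=[-] asks=[#3:3@96 #2:2@97]
After op 5 [order #4] limit_sell(price=102, qty=9): fills=none; bids=[-] asks=[#3:3@96 #2:2@97 #4:9@102]
After op 6 [order #5] limit_sell(price=99, qty=1): fills=none; bids=[-] asks=[#3:3@96 #2:2@97 #5:1@99 #4:9@102]
After op 7 [order #6] limit_sell(price=99, qty=8): fills=none; bids=[-] asks=[#3:3@96 #2:2@97 #5:1@99 #6:8@99 #4:9@102]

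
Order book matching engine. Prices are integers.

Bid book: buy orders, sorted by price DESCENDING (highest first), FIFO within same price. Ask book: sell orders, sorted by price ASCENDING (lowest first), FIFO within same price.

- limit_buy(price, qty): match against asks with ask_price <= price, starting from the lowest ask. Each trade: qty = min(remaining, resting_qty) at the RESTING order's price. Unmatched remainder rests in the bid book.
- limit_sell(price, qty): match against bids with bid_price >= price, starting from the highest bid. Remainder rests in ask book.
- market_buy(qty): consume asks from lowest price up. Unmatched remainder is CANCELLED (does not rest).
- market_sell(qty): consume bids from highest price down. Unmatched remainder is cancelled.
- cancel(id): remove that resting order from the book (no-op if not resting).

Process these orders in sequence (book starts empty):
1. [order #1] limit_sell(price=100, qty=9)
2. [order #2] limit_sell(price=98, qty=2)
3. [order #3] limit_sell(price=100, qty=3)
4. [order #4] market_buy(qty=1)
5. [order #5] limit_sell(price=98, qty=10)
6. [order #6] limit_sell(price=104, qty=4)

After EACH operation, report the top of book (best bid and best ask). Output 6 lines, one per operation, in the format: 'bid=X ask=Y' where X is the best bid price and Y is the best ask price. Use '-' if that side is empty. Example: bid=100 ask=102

After op 1 [order #1] limit_sell(price=100, qty=9): fills=none; bids=[-] asks=[#1:9@100]
After op 2 [order #2] limit_sell(price=98, qty=2): fills=none; bids=[-] asks=[#2:2@98 #1:9@100]
After op 3 [order #3] limit_sell(price=100, qty=3): fills=none; bids=[-] asks=[#2:2@98 #1:9@100 #3:3@100]
After op 4 [order #4] market_buy(qty=1): fills=#4x#2:1@98; bids=[-] asks=[#2:1@98 #1:9@100 #3:3@100]
After op 5 [order #5] limit_sell(price=98, qty=10): fills=none; bids=[-] asks=[#2:1@98 #5:10@98 #1:9@100 #3:3@100]
After op 6 [order #6] limit_sell(price=104, qty=4): fills=none; bids=[-] asks=[#2:1@98 #5:10@98 #1:9@100 #3:3@100 #6:4@104]

Answer: bid=- ask=100
bid=- ask=98
bid=- ask=98
bid=- ask=98
bid=- ask=98
bid=- ask=98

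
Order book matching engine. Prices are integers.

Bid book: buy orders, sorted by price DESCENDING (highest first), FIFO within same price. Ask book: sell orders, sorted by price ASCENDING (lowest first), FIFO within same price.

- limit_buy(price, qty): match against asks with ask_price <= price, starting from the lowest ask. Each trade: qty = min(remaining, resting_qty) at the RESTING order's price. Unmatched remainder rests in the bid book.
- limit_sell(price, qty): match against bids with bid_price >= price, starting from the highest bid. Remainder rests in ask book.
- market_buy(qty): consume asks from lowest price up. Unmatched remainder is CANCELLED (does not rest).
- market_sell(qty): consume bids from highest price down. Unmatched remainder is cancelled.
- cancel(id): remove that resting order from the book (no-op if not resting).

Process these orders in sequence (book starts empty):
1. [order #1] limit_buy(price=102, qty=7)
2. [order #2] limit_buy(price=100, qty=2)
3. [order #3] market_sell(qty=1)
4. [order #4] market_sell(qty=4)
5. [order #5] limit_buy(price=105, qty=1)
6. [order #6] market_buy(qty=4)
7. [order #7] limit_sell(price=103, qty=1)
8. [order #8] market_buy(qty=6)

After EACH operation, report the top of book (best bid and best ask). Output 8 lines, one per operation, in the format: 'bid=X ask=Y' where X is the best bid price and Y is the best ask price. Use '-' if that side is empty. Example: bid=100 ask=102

Answer: bid=102 ask=-
bid=102 ask=-
bid=102 ask=-
bid=102 ask=-
bid=105 ask=-
bid=105 ask=-
bid=102 ask=-
bid=102 ask=-

Derivation:
After op 1 [order #1] limit_buy(price=102, qty=7): fills=none; bids=[#1:7@102] asks=[-]
After op 2 [order #2] limit_buy(price=100, qty=2): fills=none; bids=[#1:7@102 #2:2@100] asks=[-]
After op 3 [order #3] market_sell(qty=1): fills=#1x#3:1@102; bids=[#1:6@102 #2:2@100] asks=[-]
After op 4 [order #4] market_sell(qty=4): fills=#1x#4:4@102; bids=[#1:2@102 #2:2@100] asks=[-]
After op 5 [order #5] limit_buy(price=105, qty=1): fills=none; bids=[#5:1@105 #1:2@102 #2:2@100] asks=[-]
After op 6 [order #6] market_buy(qty=4): fills=none; bids=[#5:1@105 #1:2@102 #2:2@100] asks=[-]
After op 7 [order #7] limit_sell(price=103, qty=1): fills=#5x#7:1@105; bids=[#1:2@102 #2:2@100] asks=[-]
After op 8 [order #8] market_buy(qty=6): fills=none; bids=[#1:2@102 #2:2@100] asks=[-]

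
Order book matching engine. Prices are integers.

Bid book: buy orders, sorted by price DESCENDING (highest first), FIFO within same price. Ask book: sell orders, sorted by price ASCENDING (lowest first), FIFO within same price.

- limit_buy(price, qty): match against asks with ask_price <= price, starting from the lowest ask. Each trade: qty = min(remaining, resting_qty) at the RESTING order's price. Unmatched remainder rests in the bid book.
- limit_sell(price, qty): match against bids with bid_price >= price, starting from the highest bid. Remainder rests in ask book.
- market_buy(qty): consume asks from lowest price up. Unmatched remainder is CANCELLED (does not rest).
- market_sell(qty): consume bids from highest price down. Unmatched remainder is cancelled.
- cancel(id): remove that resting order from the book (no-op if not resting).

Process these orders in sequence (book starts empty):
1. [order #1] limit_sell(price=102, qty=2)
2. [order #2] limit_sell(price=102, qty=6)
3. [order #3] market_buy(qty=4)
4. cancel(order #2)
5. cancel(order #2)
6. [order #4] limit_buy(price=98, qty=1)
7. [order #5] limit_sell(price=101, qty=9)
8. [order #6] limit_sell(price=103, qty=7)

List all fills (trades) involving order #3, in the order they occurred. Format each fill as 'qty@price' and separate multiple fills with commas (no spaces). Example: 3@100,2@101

Answer: 2@102,2@102

Derivation:
After op 1 [order #1] limit_sell(price=102, qty=2): fills=none; bids=[-] asks=[#1:2@102]
After op 2 [order #2] limit_sell(price=102, qty=6): fills=none; bids=[-] asks=[#1:2@102 #2:6@102]
After op 3 [order #3] market_buy(qty=4): fills=#3x#1:2@102 #3x#2:2@102; bids=[-] asks=[#2:4@102]
After op 4 cancel(order #2): fills=none; bids=[-] asks=[-]
After op 5 cancel(order #2): fills=none; bids=[-] asks=[-]
After op 6 [order #4] limit_buy(price=98, qty=1): fills=none; bids=[#4:1@98] asks=[-]
After op 7 [order #5] limit_sell(price=101, qty=9): fills=none; bids=[#4:1@98] asks=[#5:9@101]
After op 8 [order #6] limit_sell(price=103, qty=7): fills=none; bids=[#4:1@98] asks=[#5:9@101 #6:7@103]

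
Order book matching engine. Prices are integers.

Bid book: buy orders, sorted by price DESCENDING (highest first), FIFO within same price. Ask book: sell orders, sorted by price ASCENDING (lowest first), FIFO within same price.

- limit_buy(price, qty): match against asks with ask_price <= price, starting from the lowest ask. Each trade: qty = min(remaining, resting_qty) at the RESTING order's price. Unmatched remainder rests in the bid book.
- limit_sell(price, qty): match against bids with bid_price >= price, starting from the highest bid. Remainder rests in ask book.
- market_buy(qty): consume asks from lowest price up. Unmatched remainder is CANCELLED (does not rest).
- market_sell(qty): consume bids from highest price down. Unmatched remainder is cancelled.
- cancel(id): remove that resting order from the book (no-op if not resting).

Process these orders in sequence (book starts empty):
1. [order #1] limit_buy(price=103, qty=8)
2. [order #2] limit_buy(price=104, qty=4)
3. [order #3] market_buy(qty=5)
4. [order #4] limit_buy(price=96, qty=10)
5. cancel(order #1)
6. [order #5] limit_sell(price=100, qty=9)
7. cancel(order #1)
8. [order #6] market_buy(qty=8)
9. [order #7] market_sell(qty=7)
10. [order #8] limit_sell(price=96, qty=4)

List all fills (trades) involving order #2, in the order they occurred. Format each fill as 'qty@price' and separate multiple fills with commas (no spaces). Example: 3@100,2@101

Answer: 4@104

Derivation:
After op 1 [order #1] limit_buy(price=103, qty=8): fills=none; bids=[#1:8@103] asks=[-]
After op 2 [order #2] limit_buy(price=104, qty=4): fills=none; bids=[#2:4@104 #1:8@103] asks=[-]
After op 3 [order #3] market_buy(qty=5): fills=none; bids=[#2:4@104 #1:8@103] asks=[-]
After op 4 [order #4] limit_buy(price=96, qty=10): fills=none; bids=[#2:4@104 #1:8@103 #4:10@96] asks=[-]
After op 5 cancel(order #1): fills=none; bids=[#2:4@104 #4:10@96] asks=[-]
After op 6 [order #5] limit_sell(price=100, qty=9): fills=#2x#5:4@104; bids=[#4:10@96] asks=[#5:5@100]
After op 7 cancel(order #1): fills=none; bids=[#4:10@96] asks=[#5:5@100]
After op 8 [order #6] market_buy(qty=8): fills=#6x#5:5@100; bids=[#4:10@96] asks=[-]
After op 9 [order #7] market_sell(qty=7): fills=#4x#7:7@96; bids=[#4:3@96] asks=[-]
After op 10 [order #8] limit_sell(price=96, qty=4): fills=#4x#8:3@96; bids=[-] asks=[#8:1@96]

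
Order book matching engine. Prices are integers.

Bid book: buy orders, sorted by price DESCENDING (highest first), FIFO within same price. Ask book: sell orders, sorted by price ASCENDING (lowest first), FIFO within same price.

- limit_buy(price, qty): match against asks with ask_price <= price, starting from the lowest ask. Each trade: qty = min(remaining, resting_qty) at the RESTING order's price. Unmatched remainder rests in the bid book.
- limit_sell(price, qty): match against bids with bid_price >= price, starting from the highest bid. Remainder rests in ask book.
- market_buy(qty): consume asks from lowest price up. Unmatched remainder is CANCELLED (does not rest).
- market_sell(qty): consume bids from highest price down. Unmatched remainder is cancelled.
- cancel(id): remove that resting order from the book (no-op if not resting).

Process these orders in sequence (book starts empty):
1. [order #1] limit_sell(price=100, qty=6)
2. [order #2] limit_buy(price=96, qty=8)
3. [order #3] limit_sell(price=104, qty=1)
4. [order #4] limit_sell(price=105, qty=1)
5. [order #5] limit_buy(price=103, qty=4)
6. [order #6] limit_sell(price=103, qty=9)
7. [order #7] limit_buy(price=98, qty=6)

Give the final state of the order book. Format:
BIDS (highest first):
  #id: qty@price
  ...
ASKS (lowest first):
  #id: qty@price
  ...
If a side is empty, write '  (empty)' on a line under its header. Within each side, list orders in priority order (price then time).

Answer: BIDS (highest first):
  #7: 6@98
  #2: 8@96
ASKS (lowest first):
  #1: 2@100
  #6: 9@103
  #3: 1@104
  #4: 1@105

Derivation:
After op 1 [order #1] limit_sell(price=100, qty=6): fills=none; bids=[-] asks=[#1:6@100]
After op 2 [order #2] limit_buy(price=96, qty=8): fills=none; bids=[#2:8@96] asks=[#1:6@100]
After op 3 [order #3] limit_sell(price=104, qty=1): fills=none; bids=[#2:8@96] asks=[#1:6@100 #3:1@104]
After op 4 [order #4] limit_sell(price=105, qty=1): fills=none; bids=[#2:8@96] asks=[#1:6@100 #3:1@104 #4:1@105]
After op 5 [order #5] limit_buy(price=103, qty=4): fills=#5x#1:4@100; bids=[#2:8@96] asks=[#1:2@100 #3:1@104 #4:1@105]
After op 6 [order #6] limit_sell(price=103, qty=9): fills=none; bids=[#2:8@96] asks=[#1:2@100 #6:9@103 #3:1@104 #4:1@105]
After op 7 [order #7] limit_buy(price=98, qty=6): fills=none; bids=[#7:6@98 #2:8@96] asks=[#1:2@100 #6:9@103 #3:1@104 #4:1@105]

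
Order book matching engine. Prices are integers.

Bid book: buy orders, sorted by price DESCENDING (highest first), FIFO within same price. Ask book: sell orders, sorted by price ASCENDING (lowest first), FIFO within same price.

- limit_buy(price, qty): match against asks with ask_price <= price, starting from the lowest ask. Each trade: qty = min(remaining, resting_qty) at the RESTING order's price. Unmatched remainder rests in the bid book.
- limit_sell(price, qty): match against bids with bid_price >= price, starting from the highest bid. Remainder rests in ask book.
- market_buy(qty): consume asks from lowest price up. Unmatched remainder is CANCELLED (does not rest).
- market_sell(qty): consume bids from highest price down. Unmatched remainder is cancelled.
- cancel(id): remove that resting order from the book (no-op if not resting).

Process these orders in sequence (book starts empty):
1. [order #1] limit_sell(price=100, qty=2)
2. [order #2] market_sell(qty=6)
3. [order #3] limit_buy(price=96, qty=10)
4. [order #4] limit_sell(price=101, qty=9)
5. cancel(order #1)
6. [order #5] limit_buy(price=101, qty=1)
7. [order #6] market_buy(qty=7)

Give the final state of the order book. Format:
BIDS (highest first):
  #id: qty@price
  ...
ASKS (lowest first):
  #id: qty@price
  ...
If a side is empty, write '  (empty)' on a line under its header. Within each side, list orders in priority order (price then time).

Answer: BIDS (highest first):
  #3: 10@96
ASKS (lowest first):
  #4: 1@101

Derivation:
After op 1 [order #1] limit_sell(price=100, qty=2): fills=none; bids=[-] asks=[#1:2@100]
After op 2 [order #2] market_sell(qty=6): fills=none; bids=[-] asks=[#1:2@100]
After op 3 [order #3] limit_buy(price=96, qty=10): fills=none; bids=[#3:10@96] asks=[#1:2@100]
After op 4 [order #4] limit_sell(price=101, qty=9): fills=none; bids=[#3:10@96] asks=[#1:2@100 #4:9@101]
After op 5 cancel(order #1): fills=none; bids=[#3:10@96] asks=[#4:9@101]
After op 6 [order #5] limit_buy(price=101, qty=1): fills=#5x#4:1@101; bids=[#3:10@96] asks=[#4:8@101]
After op 7 [order #6] market_buy(qty=7): fills=#6x#4:7@101; bids=[#3:10@96] asks=[#4:1@101]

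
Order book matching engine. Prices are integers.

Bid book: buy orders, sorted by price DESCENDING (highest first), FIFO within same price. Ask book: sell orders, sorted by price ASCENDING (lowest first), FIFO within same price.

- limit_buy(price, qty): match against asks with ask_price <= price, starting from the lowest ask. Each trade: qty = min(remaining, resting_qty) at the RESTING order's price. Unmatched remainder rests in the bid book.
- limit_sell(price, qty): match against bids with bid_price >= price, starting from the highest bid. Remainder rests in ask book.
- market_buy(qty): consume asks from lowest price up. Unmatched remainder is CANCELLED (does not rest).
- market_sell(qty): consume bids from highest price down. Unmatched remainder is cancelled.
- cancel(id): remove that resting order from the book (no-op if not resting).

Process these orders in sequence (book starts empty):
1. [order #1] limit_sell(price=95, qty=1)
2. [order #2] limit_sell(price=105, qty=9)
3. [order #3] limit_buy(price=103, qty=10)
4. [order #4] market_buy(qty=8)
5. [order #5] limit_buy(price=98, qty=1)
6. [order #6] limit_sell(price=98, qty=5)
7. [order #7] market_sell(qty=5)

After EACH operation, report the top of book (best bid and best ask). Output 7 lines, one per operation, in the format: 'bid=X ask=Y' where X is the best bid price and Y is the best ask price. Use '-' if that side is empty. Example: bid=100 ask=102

Answer: bid=- ask=95
bid=- ask=95
bid=103 ask=105
bid=103 ask=105
bid=103 ask=105
bid=103 ask=105
bid=- ask=105

Derivation:
After op 1 [order #1] limit_sell(price=95, qty=1): fills=none; bids=[-] asks=[#1:1@95]
After op 2 [order #2] limit_sell(price=105, qty=9): fills=none; bids=[-] asks=[#1:1@95 #2:9@105]
After op 3 [order #3] limit_buy(price=103, qty=10): fills=#3x#1:1@95; bids=[#3:9@103] asks=[#2:9@105]
After op 4 [order #4] market_buy(qty=8): fills=#4x#2:8@105; bids=[#3:9@103] asks=[#2:1@105]
After op 5 [order #5] limit_buy(price=98, qty=1): fills=none; bids=[#3:9@103 #5:1@98] asks=[#2:1@105]
After op 6 [order #6] limit_sell(price=98, qty=5): fills=#3x#6:5@103; bids=[#3:4@103 #5:1@98] asks=[#2:1@105]
After op 7 [order #7] market_sell(qty=5): fills=#3x#7:4@103 #5x#7:1@98; bids=[-] asks=[#2:1@105]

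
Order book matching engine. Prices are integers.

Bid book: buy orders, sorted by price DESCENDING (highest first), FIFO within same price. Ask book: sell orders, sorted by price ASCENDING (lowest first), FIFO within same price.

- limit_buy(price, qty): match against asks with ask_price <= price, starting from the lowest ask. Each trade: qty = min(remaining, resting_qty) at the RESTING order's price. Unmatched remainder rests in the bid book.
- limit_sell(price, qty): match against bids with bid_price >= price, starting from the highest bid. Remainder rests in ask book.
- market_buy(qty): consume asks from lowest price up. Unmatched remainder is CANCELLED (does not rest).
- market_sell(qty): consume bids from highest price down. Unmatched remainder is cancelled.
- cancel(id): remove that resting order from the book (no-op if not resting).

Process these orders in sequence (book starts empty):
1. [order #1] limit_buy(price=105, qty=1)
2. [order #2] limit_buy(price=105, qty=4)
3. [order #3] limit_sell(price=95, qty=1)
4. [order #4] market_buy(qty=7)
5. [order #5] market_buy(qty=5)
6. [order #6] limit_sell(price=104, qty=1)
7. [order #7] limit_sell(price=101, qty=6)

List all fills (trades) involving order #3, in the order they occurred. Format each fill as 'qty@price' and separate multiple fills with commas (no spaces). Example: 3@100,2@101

After op 1 [order #1] limit_buy(price=105, qty=1): fills=none; bids=[#1:1@105] asks=[-]
After op 2 [order #2] limit_buy(price=105, qty=4): fills=none; bids=[#1:1@105 #2:4@105] asks=[-]
After op 3 [order #3] limit_sell(price=95, qty=1): fills=#1x#3:1@105; bids=[#2:4@105] asks=[-]
After op 4 [order #4] market_buy(qty=7): fills=none; bids=[#2:4@105] asks=[-]
After op 5 [order #5] market_buy(qty=5): fills=none; bids=[#2:4@105] asks=[-]
After op 6 [order #6] limit_sell(price=104, qty=1): fills=#2x#6:1@105; bids=[#2:3@105] asks=[-]
After op 7 [order #7] limit_sell(price=101, qty=6): fills=#2x#7:3@105; bids=[-] asks=[#7:3@101]

Answer: 1@105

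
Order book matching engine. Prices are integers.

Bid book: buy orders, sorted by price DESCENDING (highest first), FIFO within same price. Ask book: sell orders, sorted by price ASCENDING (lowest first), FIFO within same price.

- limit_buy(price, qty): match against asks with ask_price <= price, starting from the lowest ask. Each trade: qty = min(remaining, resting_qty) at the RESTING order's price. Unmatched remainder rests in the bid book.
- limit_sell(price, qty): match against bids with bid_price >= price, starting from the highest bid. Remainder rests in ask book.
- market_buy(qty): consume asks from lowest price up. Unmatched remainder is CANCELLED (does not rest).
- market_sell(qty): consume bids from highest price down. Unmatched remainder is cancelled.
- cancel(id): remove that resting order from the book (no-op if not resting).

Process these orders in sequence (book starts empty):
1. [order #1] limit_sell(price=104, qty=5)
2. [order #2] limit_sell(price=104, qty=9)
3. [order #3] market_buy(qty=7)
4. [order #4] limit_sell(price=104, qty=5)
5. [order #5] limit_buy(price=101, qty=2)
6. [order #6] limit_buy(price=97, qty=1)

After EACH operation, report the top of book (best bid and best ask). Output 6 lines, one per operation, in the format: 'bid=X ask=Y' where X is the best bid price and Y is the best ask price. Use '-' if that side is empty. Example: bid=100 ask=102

After op 1 [order #1] limit_sell(price=104, qty=5): fills=none; bids=[-] asks=[#1:5@104]
After op 2 [order #2] limit_sell(price=104, qty=9): fills=none; bids=[-] asks=[#1:5@104 #2:9@104]
After op 3 [order #3] market_buy(qty=7): fills=#3x#1:5@104 #3x#2:2@104; bids=[-] asks=[#2:7@104]
After op 4 [order #4] limit_sell(price=104, qty=5): fills=none; bids=[-] asks=[#2:7@104 #4:5@104]
After op 5 [order #5] limit_buy(price=101, qty=2): fills=none; bids=[#5:2@101] asks=[#2:7@104 #4:5@104]
After op 6 [order #6] limit_buy(price=97, qty=1): fills=none; bids=[#5:2@101 #6:1@97] asks=[#2:7@104 #4:5@104]

Answer: bid=- ask=104
bid=- ask=104
bid=- ask=104
bid=- ask=104
bid=101 ask=104
bid=101 ask=104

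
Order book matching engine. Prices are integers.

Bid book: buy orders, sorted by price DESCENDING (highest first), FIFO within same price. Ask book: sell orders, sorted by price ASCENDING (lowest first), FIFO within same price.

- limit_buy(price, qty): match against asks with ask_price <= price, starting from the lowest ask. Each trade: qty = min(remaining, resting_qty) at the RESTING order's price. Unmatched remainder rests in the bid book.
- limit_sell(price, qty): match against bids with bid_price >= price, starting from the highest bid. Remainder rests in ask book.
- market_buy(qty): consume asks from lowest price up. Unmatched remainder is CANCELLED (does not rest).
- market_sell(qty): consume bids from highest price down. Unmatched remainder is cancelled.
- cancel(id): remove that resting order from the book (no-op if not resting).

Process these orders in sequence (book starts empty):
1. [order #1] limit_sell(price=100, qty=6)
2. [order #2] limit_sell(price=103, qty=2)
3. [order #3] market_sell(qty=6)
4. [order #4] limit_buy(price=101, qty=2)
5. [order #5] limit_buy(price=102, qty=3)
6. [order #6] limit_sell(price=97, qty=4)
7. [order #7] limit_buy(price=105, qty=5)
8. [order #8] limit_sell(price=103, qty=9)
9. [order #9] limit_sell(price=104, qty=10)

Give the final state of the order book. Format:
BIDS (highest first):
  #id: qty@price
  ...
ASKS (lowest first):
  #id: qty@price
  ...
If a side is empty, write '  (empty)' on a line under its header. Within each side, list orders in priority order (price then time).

After op 1 [order #1] limit_sell(price=100, qty=6): fills=none; bids=[-] asks=[#1:6@100]
After op 2 [order #2] limit_sell(price=103, qty=2): fills=none; bids=[-] asks=[#1:6@100 #2:2@103]
After op 3 [order #3] market_sell(qty=6): fills=none; bids=[-] asks=[#1:6@100 #2:2@103]
After op 4 [order #4] limit_buy(price=101, qty=2): fills=#4x#1:2@100; bids=[-] asks=[#1:4@100 #2:2@103]
After op 5 [order #5] limit_buy(price=102, qty=3): fills=#5x#1:3@100; bids=[-] asks=[#1:1@100 #2:2@103]
After op 6 [order #6] limit_sell(price=97, qty=4): fills=none; bids=[-] asks=[#6:4@97 #1:1@100 #2:2@103]
After op 7 [order #7] limit_buy(price=105, qty=5): fills=#7x#6:4@97 #7x#1:1@100; bids=[-] asks=[#2:2@103]
After op 8 [order #8] limit_sell(price=103, qty=9): fills=none; bids=[-] asks=[#2:2@103 #8:9@103]
After op 9 [order #9] limit_sell(price=104, qty=10): fills=none; bids=[-] asks=[#2:2@103 #8:9@103 #9:10@104]

Answer: BIDS (highest first):
  (empty)
ASKS (lowest first):
  #2: 2@103
  #8: 9@103
  #9: 10@104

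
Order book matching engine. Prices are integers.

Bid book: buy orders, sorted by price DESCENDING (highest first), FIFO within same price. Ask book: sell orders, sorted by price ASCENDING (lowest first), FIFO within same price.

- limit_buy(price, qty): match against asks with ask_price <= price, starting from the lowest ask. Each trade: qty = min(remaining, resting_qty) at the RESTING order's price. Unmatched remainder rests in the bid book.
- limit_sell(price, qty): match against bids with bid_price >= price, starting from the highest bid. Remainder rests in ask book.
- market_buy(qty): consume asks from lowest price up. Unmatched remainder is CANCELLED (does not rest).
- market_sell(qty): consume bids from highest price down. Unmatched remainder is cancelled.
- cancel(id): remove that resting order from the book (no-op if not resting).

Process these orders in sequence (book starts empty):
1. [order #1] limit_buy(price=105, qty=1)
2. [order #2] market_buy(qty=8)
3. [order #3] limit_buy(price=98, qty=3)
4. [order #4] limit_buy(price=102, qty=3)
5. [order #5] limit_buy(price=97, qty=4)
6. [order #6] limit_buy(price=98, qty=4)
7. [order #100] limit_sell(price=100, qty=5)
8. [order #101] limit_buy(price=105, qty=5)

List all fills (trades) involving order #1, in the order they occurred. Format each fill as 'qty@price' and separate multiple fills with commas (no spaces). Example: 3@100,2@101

Answer: 1@105

Derivation:
After op 1 [order #1] limit_buy(price=105, qty=1): fills=none; bids=[#1:1@105] asks=[-]
After op 2 [order #2] market_buy(qty=8): fills=none; bids=[#1:1@105] asks=[-]
After op 3 [order #3] limit_buy(price=98, qty=3): fills=none; bids=[#1:1@105 #3:3@98] asks=[-]
After op 4 [order #4] limit_buy(price=102, qty=3): fills=none; bids=[#1:1@105 #4:3@102 #3:3@98] asks=[-]
After op 5 [order #5] limit_buy(price=97, qty=4): fills=none; bids=[#1:1@105 #4:3@102 #3:3@98 #5:4@97] asks=[-]
After op 6 [order #6] limit_buy(price=98, qty=4): fills=none; bids=[#1:1@105 #4:3@102 #3:3@98 #6:4@98 #5:4@97] asks=[-]
After op 7 [order #100] limit_sell(price=100, qty=5): fills=#1x#100:1@105 #4x#100:3@102; bids=[#3:3@98 #6:4@98 #5:4@97] asks=[#100:1@100]
After op 8 [order #101] limit_buy(price=105, qty=5): fills=#101x#100:1@100; bids=[#101:4@105 #3:3@98 #6:4@98 #5:4@97] asks=[-]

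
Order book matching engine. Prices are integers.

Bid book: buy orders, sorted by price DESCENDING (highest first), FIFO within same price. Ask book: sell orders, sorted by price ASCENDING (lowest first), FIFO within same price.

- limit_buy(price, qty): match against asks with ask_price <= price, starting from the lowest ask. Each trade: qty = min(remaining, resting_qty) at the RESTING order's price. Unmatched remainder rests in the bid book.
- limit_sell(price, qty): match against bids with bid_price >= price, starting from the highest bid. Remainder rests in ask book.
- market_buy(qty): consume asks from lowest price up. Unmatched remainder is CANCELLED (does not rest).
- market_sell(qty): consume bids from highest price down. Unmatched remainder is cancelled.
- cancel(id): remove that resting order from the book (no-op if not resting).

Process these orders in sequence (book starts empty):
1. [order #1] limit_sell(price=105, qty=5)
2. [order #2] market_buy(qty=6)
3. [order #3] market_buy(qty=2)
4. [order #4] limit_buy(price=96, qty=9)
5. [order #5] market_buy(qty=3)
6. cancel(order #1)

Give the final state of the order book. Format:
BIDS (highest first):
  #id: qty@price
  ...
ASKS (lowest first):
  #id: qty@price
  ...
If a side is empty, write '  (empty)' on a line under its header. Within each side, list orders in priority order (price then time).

Answer: BIDS (highest first):
  #4: 9@96
ASKS (lowest first):
  (empty)

Derivation:
After op 1 [order #1] limit_sell(price=105, qty=5): fills=none; bids=[-] asks=[#1:5@105]
After op 2 [order #2] market_buy(qty=6): fills=#2x#1:5@105; bids=[-] asks=[-]
After op 3 [order #3] market_buy(qty=2): fills=none; bids=[-] asks=[-]
After op 4 [order #4] limit_buy(price=96, qty=9): fills=none; bids=[#4:9@96] asks=[-]
After op 5 [order #5] market_buy(qty=3): fills=none; bids=[#4:9@96] asks=[-]
After op 6 cancel(order #1): fills=none; bids=[#4:9@96] asks=[-]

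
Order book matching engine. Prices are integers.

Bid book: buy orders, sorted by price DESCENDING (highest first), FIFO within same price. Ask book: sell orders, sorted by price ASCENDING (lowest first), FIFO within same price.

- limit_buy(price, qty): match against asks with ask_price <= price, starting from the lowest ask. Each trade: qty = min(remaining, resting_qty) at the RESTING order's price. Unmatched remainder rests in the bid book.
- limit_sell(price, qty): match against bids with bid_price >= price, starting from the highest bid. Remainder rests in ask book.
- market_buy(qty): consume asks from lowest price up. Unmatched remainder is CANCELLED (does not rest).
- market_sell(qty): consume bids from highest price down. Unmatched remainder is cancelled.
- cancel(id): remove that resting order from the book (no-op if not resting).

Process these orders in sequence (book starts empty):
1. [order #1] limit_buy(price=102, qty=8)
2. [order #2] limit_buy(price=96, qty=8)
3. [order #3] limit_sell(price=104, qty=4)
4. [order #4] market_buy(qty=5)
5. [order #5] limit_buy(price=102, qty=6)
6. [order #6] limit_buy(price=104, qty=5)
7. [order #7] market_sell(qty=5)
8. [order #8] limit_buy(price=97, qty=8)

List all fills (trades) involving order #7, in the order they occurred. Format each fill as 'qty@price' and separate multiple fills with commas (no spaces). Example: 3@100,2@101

Answer: 5@104

Derivation:
After op 1 [order #1] limit_buy(price=102, qty=8): fills=none; bids=[#1:8@102] asks=[-]
After op 2 [order #2] limit_buy(price=96, qty=8): fills=none; bids=[#1:8@102 #2:8@96] asks=[-]
After op 3 [order #3] limit_sell(price=104, qty=4): fills=none; bids=[#1:8@102 #2:8@96] asks=[#3:4@104]
After op 4 [order #4] market_buy(qty=5): fills=#4x#3:4@104; bids=[#1:8@102 #2:8@96] asks=[-]
After op 5 [order #5] limit_buy(price=102, qty=6): fills=none; bids=[#1:8@102 #5:6@102 #2:8@96] asks=[-]
After op 6 [order #6] limit_buy(price=104, qty=5): fills=none; bids=[#6:5@104 #1:8@102 #5:6@102 #2:8@96] asks=[-]
After op 7 [order #7] market_sell(qty=5): fills=#6x#7:5@104; bids=[#1:8@102 #5:6@102 #2:8@96] asks=[-]
After op 8 [order #8] limit_buy(price=97, qty=8): fills=none; bids=[#1:8@102 #5:6@102 #8:8@97 #2:8@96] asks=[-]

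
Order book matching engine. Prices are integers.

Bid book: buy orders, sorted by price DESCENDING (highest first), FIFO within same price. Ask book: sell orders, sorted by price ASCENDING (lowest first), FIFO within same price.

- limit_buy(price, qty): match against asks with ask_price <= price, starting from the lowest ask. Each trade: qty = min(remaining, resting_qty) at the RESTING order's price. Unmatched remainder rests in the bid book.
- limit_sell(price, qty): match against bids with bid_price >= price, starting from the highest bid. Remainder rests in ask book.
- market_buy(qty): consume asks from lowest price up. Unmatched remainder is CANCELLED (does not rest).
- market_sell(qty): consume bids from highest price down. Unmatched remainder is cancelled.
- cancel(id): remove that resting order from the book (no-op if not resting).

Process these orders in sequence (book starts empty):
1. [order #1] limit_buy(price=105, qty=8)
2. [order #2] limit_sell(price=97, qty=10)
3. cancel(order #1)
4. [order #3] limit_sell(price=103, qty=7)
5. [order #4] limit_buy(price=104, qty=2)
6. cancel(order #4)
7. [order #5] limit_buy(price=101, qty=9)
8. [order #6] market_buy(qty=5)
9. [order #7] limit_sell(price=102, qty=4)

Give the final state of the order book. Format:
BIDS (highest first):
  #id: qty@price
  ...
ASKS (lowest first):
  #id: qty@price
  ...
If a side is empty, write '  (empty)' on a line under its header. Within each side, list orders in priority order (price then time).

Answer: BIDS (highest first):
  #5: 9@101
ASKS (lowest first):
  #7: 4@102
  #3: 2@103

Derivation:
After op 1 [order #1] limit_buy(price=105, qty=8): fills=none; bids=[#1:8@105] asks=[-]
After op 2 [order #2] limit_sell(price=97, qty=10): fills=#1x#2:8@105; bids=[-] asks=[#2:2@97]
After op 3 cancel(order #1): fills=none; bids=[-] asks=[#2:2@97]
After op 4 [order #3] limit_sell(price=103, qty=7): fills=none; bids=[-] asks=[#2:2@97 #3:7@103]
After op 5 [order #4] limit_buy(price=104, qty=2): fills=#4x#2:2@97; bids=[-] asks=[#3:7@103]
After op 6 cancel(order #4): fills=none; bids=[-] asks=[#3:7@103]
After op 7 [order #5] limit_buy(price=101, qty=9): fills=none; bids=[#5:9@101] asks=[#3:7@103]
After op 8 [order #6] market_buy(qty=5): fills=#6x#3:5@103; bids=[#5:9@101] asks=[#3:2@103]
After op 9 [order #7] limit_sell(price=102, qty=4): fills=none; bids=[#5:9@101] asks=[#7:4@102 #3:2@103]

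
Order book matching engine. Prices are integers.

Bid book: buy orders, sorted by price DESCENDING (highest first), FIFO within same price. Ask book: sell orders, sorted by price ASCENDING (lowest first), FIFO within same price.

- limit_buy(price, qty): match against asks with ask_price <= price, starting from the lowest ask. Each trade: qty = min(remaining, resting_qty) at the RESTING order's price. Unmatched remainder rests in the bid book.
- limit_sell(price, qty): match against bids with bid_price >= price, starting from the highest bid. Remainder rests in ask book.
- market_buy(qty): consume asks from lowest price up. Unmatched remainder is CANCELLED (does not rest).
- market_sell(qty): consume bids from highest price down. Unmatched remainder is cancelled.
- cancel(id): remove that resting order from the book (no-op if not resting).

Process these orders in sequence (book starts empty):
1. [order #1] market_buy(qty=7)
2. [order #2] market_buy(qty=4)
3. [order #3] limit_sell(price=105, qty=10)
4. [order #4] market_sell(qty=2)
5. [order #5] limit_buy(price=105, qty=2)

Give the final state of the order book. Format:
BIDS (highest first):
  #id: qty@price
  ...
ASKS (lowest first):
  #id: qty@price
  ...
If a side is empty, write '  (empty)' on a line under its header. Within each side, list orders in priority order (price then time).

After op 1 [order #1] market_buy(qty=7): fills=none; bids=[-] asks=[-]
After op 2 [order #2] market_buy(qty=4): fills=none; bids=[-] asks=[-]
After op 3 [order #3] limit_sell(price=105, qty=10): fills=none; bids=[-] asks=[#3:10@105]
After op 4 [order #4] market_sell(qty=2): fills=none; bids=[-] asks=[#3:10@105]
After op 5 [order #5] limit_buy(price=105, qty=2): fills=#5x#3:2@105; bids=[-] asks=[#3:8@105]

Answer: BIDS (highest first):
  (empty)
ASKS (lowest first):
  #3: 8@105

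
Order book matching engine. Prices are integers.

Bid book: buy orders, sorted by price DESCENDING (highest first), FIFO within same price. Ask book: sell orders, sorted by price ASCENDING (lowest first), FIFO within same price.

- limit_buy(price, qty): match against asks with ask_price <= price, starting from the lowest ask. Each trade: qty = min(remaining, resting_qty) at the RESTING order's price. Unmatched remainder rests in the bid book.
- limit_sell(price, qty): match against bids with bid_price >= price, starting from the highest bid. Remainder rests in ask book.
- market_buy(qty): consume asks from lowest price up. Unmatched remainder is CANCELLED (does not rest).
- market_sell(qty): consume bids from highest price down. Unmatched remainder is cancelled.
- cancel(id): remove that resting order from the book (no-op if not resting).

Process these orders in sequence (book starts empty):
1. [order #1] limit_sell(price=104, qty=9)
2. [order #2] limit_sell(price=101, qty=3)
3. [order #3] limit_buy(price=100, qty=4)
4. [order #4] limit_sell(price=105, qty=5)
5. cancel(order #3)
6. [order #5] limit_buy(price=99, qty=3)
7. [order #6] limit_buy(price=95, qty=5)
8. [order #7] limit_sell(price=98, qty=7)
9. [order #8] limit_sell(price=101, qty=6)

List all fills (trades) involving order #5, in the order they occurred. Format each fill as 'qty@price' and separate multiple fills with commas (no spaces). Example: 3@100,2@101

After op 1 [order #1] limit_sell(price=104, qty=9): fills=none; bids=[-] asks=[#1:9@104]
After op 2 [order #2] limit_sell(price=101, qty=3): fills=none; bids=[-] asks=[#2:3@101 #1:9@104]
After op 3 [order #3] limit_buy(price=100, qty=4): fills=none; bids=[#3:4@100] asks=[#2:3@101 #1:9@104]
After op 4 [order #4] limit_sell(price=105, qty=5): fills=none; bids=[#3:4@100] asks=[#2:3@101 #1:9@104 #4:5@105]
After op 5 cancel(order #3): fills=none; bids=[-] asks=[#2:3@101 #1:9@104 #4:5@105]
After op 6 [order #5] limit_buy(price=99, qty=3): fills=none; bids=[#5:3@99] asks=[#2:3@101 #1:9@104 #4:5@105]
After op 7 [order #6] limit_buy(price=95, qty=5): fills=none; bids=[#5:3@99 #6:5@95] asks=[#2:3@101 #1:9@104 #4:5@105]
After op 8 [order #7] limit_sell(price=98, qty=7): fills=#5x#7:3@99; bids=[#6:5@95] asks=[#7:4@98 #2:3@101 #1:9@104 #4:5@105]
After op 9 [order #8] limit_sell(price=101, qty=6): fills=none; bids=[#6:5@95] asks=[#7:4@98 #2:3@101 #8:6@101 #1:9@104 #4:5@105]

Answer: 3@99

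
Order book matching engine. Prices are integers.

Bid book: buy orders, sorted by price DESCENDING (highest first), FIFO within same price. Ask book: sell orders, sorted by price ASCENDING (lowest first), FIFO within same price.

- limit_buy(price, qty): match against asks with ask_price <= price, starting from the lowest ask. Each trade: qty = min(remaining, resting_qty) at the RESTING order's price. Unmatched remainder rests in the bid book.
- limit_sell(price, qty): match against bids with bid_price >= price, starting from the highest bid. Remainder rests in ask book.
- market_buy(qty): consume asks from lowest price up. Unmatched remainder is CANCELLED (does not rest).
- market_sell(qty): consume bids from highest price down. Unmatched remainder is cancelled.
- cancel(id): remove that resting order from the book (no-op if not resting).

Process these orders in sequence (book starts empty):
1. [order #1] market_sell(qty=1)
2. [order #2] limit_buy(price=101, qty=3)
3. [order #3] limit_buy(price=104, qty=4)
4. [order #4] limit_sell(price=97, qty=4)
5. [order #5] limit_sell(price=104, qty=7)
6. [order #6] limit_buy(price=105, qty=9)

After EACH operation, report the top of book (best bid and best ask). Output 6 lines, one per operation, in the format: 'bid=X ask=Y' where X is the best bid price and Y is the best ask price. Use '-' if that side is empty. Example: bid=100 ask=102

After op 1 [order #1] market_sell(qty=1): fills=none; bids=[-] asks=[-]
After op 2 [order #2] limit_buy(price=101, qty=3): fills=none; bids=[#2:3@101] asks=[-]
After op 3 [order #3] limit_buy(price=104, qty=4): fills=none; bids=[#3:4@104 #2:3@101] asks=[-]
After op 4 [order #4] limit_sell(price=97, qty=4): fills=#3x#4:4@104; bids=[#2:3@101] asks=[-]
After op 5 [order #5] limit_sell(price=104, qty=7): fills=none; bids=[#2:3@101] asks=[#5:7@104]
After op 6 [order #6] limit_buy(price=105, qty=9): fills=#6x#5:7@104; bids=[#6:2@105 #2:3@101] asks=[-]

Answer: bid=- ask=-
bid=101 ask=-
bid=104 ask=-
bid=101 ask=-
bid=101 ask=104
bid=105 ask=-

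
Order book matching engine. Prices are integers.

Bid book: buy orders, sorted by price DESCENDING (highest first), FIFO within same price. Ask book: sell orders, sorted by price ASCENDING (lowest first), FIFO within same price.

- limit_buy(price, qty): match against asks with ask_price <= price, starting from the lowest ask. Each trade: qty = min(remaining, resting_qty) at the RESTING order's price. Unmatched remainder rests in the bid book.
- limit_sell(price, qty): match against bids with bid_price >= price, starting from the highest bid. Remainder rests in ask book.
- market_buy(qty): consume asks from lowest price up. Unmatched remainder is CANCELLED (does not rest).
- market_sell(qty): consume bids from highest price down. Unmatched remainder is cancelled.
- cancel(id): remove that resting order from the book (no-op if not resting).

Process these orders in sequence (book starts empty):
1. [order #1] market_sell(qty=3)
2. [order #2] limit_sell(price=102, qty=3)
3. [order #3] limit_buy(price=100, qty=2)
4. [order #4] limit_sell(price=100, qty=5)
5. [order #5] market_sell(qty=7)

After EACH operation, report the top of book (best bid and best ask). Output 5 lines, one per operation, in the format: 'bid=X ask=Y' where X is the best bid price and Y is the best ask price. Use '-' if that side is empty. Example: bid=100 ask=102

Answer: bid=- ask=-
bid=- ask=102
bid=100 ask=102
bid=- ask=100
bid=- ask=100

Derivation:
After op 1 [order #1] market_sell(qty=3): fills=none; bids=[-] asks=[-]
After op 2 [order #2] limit_sell(price=102, qty=3): fills=none; bids=[-] asks=[#2:3@102]
After op 3 [order #3] limit_buy(price=100, qty=2): fills=none; bids=[#3:2@100] asks=[#2:3@102]
After op 4 [order #4] limit_sell(price=100, qty=5): fills=#3x#4:2@100; bids=[-] asks=[#4:3@100 #2:3@102]
After op 5 [order #5] market_sell(qty=7): fills=none; bids=[-] asks=[#4:3@100 #2:3@102]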